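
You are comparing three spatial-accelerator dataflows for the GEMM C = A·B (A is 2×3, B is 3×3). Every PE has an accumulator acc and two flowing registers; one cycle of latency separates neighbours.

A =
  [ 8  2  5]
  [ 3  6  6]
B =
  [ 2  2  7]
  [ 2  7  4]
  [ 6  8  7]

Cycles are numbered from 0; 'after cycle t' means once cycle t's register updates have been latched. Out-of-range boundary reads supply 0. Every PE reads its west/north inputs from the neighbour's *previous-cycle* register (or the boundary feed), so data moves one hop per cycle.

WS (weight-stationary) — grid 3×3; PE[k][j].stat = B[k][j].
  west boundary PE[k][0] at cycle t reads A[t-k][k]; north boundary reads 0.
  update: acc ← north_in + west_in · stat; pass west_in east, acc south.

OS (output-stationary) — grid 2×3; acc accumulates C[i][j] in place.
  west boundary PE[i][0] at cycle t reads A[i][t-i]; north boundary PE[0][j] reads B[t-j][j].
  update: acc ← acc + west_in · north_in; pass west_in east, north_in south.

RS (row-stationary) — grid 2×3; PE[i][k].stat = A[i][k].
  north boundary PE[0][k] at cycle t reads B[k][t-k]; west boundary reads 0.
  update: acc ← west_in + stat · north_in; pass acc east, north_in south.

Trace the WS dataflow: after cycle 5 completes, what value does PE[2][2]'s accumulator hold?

PE[2][2].acc = 87

Tracing WS — 3×3 array, target PE[2][2]:
  step 0 · PE1,2: acc=0; fwd→0 fwd↓0
  step 0 · PE2,1: acc=0; fwd→0 fwd↓0
  step 0 · PE2,2: acc=0; fwd→0 fwd↓0
  step 1 · PE1,2: acc=0; fwd→0 fwd↓0
  step 1 · PE2,1: acc=0; fwd→0 fwd↓0
  step 1 · PE2,2: acc=0; fwd→0 fwd↓0
  step 2 · PE1,2: acc=0; fwd→0 fwd↓0
  step 2 · PE2,1: acc=0; fwd→0 fwd↓0
  step 2 · PE2,2: acc=0; fwd→0 fwd↓0
  step 3 · PE1,2: acc=64; fwd→2 fwd↓64
  step 3 · PE2,1: acc=70; fwd→5 fwd↓70
  step 3 · PE2,2: acc=0; fwd→0 fwd↓0
  step 4 · PE1,2: acc=45; fwd→6 fwd↓45
  step 4 · PE2,1: acc=96; fwd→6 fwd↓96
  step 4 · PE2,2: acc=99; fwd→5 fwd↓99
  step 5 · PE1,2: acc=0; fwd→0 fwd↓0
  step 5 · PE2,1: acc=0; fwd→0 fwd↓0
  step 5 · PE2,2: acc=87; fwd→6 fwd↓87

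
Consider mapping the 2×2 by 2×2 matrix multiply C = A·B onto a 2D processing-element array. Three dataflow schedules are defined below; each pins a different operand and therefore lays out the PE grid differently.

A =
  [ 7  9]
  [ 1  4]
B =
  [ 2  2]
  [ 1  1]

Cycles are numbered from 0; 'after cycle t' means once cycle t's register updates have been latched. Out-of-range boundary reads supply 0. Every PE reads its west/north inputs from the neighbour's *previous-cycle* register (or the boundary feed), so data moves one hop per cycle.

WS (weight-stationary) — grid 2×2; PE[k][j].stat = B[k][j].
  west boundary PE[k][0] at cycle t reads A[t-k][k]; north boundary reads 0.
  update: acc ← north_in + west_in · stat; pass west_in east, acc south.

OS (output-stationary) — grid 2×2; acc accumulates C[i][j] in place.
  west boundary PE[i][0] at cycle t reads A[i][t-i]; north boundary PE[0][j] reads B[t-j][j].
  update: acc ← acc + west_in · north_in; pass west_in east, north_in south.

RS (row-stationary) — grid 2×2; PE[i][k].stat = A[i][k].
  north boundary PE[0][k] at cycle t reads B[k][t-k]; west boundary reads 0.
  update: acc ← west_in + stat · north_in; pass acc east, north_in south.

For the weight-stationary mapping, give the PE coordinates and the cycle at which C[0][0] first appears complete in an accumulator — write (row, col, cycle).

WS — PE[1][0] is where C[0][0] collects:
  step 0 · PE1,0: acc=0; fwd→0 fwd↓0
  step 1 · PE1,0: acc=23; fwd→9 fwd↓23

(row, col, cycle) = (1, 0, 1)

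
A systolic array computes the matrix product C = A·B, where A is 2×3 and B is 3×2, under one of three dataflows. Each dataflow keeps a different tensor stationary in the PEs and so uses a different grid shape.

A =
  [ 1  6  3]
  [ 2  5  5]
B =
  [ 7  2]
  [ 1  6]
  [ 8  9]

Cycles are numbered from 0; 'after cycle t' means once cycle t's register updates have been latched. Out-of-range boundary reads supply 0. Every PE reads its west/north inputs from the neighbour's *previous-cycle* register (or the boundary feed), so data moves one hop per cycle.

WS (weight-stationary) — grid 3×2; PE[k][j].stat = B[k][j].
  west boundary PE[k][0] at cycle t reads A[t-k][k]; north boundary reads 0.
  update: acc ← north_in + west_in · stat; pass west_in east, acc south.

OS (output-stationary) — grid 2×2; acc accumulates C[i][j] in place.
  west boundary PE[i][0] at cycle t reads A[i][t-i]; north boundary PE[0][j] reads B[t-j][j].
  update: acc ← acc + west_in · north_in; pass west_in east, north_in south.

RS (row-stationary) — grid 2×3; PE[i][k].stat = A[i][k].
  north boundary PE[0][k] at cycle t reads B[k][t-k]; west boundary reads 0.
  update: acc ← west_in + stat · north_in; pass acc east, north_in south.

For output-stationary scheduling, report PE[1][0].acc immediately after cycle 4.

PE[1][0].acc = 59

OS (2×2). Following PE[1][0] plus its west/north inputs:
  c0 r0c0: 7 / 1 / 7
  c0 r1c0: 0 / 0 / 0
  c1 r0c0: 13 / 6 / 1
  c1 r1c0: 14 / 2 / 7
  c2 r0c0: 37 / 3 / 8
  c2 r1c0: 19 / 5 / 1
  c3 r0c0: 37 / 0 / 0
  c3 r1c0: 59 / 5 / 8
  c4 r0c0: 37 / 0 / 0
  c4 r1c0: 59 / 0 / 0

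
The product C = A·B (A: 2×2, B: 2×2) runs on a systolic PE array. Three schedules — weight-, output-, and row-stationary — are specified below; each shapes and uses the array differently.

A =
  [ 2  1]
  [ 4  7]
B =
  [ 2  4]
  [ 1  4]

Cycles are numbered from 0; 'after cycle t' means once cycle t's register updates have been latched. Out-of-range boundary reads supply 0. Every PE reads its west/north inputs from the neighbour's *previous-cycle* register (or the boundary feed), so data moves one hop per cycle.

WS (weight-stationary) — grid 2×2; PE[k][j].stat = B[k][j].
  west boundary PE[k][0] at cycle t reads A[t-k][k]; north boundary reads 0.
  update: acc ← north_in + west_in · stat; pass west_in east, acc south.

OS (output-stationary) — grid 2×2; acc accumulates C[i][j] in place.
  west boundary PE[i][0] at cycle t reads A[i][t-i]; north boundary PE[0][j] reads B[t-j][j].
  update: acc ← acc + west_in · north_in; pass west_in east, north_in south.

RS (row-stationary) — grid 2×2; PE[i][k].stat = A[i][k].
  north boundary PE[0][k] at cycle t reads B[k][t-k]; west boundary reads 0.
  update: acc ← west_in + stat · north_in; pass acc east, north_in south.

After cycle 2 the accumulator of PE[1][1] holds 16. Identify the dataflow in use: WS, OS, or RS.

dataflow = OS

WS (2×2 grid), PE[1][1]:
  cycle 0: PE[1][1] → acc 0, east 0, south 0
  cycle 1: PE[1][1] → acc 0, east 0, south 0
  cycle 2: PE[1][1] → acc 12, east 1, south 12
OS (2×2 grid), PE[1][1]:
  cycle 0: PE[1][1] → acc 0, east 0, south 0
  cycle 1: PE[1][1] → acc 0, east 0, south 0
  cycle 2: PE[1][1] → acc 16, east 4, south 4
RS (2×2 grid), PE[1][1]:
  cycle 0: PE[1][1] → acc 0, east 0, south 0
  cycle 1: PE[1][1] → acc 0, east 0, south 0
  cycle 2: PE[1][1] → acc 15, east 15, south 1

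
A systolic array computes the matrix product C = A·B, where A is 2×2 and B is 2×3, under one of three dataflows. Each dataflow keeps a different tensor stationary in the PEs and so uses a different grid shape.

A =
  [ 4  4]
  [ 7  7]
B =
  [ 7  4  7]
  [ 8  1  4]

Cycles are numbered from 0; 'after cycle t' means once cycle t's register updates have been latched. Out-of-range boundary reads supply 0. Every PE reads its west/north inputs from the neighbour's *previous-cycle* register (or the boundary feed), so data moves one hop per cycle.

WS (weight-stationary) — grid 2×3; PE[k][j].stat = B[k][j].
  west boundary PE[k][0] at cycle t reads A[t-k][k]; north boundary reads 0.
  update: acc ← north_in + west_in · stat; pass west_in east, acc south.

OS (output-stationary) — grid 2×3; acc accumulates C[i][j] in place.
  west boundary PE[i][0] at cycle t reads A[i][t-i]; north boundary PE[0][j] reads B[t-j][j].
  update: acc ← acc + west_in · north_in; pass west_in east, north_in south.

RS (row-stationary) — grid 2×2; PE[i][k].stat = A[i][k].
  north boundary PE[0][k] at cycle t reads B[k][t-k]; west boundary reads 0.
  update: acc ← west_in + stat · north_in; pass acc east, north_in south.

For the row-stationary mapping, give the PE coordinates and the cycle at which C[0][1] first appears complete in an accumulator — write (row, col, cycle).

(row, col, cycle) = (0, 1, 2)

RS — PE[0][1] is where C[0][1] collects:
  0: (0,1).acc=0  regs=<0,0>
  1: (0,1).acc=60  regs=<60,8>
  2: (0,1).acc=20  regs=<20,1>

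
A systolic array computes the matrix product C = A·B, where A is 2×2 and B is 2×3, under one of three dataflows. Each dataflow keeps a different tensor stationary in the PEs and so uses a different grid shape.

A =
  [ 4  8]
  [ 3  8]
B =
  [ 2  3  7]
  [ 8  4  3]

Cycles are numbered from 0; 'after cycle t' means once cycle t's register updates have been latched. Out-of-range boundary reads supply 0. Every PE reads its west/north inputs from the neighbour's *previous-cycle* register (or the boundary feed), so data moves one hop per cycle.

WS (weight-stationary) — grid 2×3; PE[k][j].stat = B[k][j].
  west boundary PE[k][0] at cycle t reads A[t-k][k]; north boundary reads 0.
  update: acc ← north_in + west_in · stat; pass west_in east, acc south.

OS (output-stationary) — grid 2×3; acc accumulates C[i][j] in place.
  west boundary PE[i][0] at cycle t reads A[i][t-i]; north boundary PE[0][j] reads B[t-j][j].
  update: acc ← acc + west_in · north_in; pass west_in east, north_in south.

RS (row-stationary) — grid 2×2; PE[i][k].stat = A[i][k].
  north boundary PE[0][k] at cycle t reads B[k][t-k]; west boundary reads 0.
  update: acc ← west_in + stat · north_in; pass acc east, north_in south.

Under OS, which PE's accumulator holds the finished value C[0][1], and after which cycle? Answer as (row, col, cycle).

OS: C[0][1] accumulates in PE[0][1]:
  [0] (0,1) acc=0 (h:0 v:0)
  [1] (0,1) acc=12 (h:4 v:3)
  [2] (0,1) acc=44 (h:8 v:4)

(row, col, cycle) = (0, 1, 2)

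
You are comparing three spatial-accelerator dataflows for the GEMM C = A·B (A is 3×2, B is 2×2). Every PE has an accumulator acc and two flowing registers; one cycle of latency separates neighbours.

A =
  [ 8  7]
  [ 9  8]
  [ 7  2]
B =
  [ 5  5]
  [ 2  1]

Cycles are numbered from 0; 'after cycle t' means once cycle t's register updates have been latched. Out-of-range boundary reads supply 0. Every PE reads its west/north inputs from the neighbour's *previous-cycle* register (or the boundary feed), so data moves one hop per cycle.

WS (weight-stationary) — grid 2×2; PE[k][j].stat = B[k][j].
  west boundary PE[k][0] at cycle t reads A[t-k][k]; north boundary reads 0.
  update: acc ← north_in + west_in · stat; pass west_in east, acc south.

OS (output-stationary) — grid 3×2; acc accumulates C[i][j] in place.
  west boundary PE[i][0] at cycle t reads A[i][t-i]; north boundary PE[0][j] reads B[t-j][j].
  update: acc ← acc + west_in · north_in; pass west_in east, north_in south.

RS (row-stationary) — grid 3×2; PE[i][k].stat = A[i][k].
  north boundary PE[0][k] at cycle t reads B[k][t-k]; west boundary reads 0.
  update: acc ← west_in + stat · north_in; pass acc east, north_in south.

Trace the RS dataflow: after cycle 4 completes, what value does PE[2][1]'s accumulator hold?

RS (3×2). Following PE[2][1] plus its west/north inputs:
  step 0 · PE1,1: acc=0; fwd→0 fwd↓0
  step 0 · PE2,0: acc=0; fwd→0 fwd↓0
  step 0 · PE2,1: acc=0; fwd→0 fwd↓0
  step 1 · PE1,1: acc=0; fwd→0 fwd↓0
  step 1 · PE2,0: acc=0; fwd→0 fwd↓0
  step 1 · PE2,1: acc=0; fwd→0 fwd↓0
  step 2 · PE1,1: acc=61; fwd→61 fwd↓2
  step 2 · PE2,0: acc=35; fwd→35 fwd↓5
  step 2 · PE2,1: acc=0; fwd→0 fwd↓0
  step 3 · PE1,1: acc=53; fwd→53 fwd↓1
  step 3 · PE2,0: acc=35; fwd→35 fwd↓5
  step 3 · PE2,1: acc=39; fwd→39 fwd↓2
  step 4 · PE1,1: acc=0; fwd→0 fwd↓0
  step 4 · PE2,0: acc=0; fwd→0 fwd↓0
  step 4 · PE2,1: acc=37; fwd→37 fwd↓1

PE[2][1].acc = 37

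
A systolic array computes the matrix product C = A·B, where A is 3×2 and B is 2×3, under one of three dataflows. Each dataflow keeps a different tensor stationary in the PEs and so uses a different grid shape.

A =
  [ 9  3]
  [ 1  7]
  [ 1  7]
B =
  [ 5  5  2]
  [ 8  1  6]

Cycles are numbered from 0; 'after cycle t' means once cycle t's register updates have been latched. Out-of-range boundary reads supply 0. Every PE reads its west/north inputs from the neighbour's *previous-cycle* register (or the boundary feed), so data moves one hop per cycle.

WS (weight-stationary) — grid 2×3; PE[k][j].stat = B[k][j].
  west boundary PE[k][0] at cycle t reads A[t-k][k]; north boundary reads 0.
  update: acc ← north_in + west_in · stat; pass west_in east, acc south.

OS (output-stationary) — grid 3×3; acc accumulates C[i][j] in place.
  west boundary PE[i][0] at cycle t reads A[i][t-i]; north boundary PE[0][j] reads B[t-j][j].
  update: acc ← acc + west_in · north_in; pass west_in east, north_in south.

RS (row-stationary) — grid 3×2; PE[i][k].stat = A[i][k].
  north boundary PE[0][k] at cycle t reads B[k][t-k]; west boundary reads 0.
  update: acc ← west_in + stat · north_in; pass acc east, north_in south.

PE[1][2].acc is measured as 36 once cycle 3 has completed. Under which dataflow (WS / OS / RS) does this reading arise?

dataflow = WS

WS [2×3] PE[1][2] across cycles:
  cycle 0: PE[1][2] → acc 0, east 0, south 0
  cycle 1: PE[1][2] → acc 0, east 0, south 0
  cycle 2: PE[1][2] → acc 0, east 0, south 0
  cycle 3: PE[1][2] → acc 36, east 3, south 36
OS [3×3] PE[1][2] across cycles:
  cycle 0: PE[1][2] → acc 0, east 0, south 0
  cycle 1: PE[1][2] → acc 0, east 0, south 0
  cycle 2: PE[1][2] → acc 0, east 0, south 0
  cycle 3: PE[1][2] → acc 2, east 1, south 2
— RS: 3×2 array has no PE[1][2].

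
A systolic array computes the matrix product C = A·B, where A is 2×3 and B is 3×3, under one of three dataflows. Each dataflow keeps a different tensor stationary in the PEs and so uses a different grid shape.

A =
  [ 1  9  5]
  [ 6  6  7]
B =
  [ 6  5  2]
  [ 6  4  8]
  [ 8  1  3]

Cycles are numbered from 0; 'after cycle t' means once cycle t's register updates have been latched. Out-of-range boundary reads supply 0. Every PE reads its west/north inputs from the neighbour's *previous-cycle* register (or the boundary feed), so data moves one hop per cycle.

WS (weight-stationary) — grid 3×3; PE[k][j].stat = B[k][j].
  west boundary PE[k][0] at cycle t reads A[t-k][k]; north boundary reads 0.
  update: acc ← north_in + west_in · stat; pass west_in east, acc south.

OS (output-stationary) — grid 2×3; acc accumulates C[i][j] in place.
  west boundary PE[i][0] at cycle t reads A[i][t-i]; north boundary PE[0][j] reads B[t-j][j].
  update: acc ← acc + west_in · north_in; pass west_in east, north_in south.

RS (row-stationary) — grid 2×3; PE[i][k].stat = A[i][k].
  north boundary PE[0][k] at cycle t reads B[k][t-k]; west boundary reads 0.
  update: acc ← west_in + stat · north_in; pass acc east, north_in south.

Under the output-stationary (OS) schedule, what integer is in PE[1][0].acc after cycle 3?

OS on a 2×3 grid — tracing PE[1][0] and its feeders:
  step 0 · PE0,0: acc=6; fwd→1 fwd↓6
  step 0 · PE1,0: acc=0; fwd→0 fwd↓0
  step 1 · PE0,0: acc=60; fwd→9 fwd↓6
  step 1 · PE1,0: acc=36; fwd→6 fwd↓6
  step 2 · PE0,0: acc=100; fwd→5 fwd↓8
  step 2 · PE1,0: acc=72; fwd→6 fwd↓6
  step 3 · PE0,0: acc=100; fwd→0 fwd↓0
  step 3 · PE1,0: acc=128; fwd→7 fwd↓8

PE[1][0].acc = 128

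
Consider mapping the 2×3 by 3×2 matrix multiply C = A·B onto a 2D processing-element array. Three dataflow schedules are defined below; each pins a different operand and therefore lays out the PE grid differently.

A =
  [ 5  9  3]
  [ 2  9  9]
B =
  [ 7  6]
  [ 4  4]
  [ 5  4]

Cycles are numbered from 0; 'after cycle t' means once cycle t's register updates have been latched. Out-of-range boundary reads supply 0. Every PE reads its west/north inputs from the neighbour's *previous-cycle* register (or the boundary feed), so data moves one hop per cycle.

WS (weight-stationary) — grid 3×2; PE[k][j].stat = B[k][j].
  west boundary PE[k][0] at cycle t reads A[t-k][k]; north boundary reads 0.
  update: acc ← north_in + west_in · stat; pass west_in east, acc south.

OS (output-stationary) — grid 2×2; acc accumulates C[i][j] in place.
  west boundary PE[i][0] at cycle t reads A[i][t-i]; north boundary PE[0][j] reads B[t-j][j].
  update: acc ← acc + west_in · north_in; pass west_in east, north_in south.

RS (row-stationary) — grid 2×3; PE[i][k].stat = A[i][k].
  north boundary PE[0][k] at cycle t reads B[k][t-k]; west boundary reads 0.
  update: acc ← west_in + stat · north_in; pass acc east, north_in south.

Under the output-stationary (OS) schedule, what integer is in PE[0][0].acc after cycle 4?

OS on a 2×2 grid — tracing PE[0][0] and its feeders:
  @0  [0,0]  acc 35  |  →5  ↓7
  @1  [0,0]  acc 71  |  →9  ↓4
  @2  [0,0]  acc 86  |  →3  ↓5
  @3  [0,0]  acc 86  |  →0  ↓0
  @4  [0,0]  acc 86  |  →0  ↓0

PE[0][0].acc = 86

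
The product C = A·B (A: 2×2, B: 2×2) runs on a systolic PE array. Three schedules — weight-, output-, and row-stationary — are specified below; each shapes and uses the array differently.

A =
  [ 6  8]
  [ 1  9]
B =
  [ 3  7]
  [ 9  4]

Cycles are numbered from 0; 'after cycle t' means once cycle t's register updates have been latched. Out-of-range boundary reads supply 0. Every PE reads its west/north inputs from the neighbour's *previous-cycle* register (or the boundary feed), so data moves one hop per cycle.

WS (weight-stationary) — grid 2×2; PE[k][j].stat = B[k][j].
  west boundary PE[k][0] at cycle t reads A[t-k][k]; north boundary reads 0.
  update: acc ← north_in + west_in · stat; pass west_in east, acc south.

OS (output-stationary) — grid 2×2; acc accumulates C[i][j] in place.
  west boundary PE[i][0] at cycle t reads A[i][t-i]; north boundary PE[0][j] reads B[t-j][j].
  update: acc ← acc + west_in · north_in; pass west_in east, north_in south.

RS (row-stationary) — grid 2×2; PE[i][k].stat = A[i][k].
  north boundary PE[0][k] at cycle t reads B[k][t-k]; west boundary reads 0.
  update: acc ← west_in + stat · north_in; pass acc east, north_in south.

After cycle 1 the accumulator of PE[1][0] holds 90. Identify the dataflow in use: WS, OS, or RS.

dataflow = WS

WS [2×2] PE[1][0] across cycles:
  t=0 PE[1][0]: acc=0 h=0 v=0
  t=1 PE[1][0]: acc=90 h=8 v=90
OS [2×2] PE[1][0] across cycles:
  t=0 PE[1][0]: acc=0 h=0 v=0
  t=1 PE[1][0]: acc=3 h=1 v=3
RS [2×2] PE[1][0] across cycles:
  t=0 PE[1][0]: acc=0 h=0 v=0
  t=1 PE[1][0]: acc=3 h=3 v=3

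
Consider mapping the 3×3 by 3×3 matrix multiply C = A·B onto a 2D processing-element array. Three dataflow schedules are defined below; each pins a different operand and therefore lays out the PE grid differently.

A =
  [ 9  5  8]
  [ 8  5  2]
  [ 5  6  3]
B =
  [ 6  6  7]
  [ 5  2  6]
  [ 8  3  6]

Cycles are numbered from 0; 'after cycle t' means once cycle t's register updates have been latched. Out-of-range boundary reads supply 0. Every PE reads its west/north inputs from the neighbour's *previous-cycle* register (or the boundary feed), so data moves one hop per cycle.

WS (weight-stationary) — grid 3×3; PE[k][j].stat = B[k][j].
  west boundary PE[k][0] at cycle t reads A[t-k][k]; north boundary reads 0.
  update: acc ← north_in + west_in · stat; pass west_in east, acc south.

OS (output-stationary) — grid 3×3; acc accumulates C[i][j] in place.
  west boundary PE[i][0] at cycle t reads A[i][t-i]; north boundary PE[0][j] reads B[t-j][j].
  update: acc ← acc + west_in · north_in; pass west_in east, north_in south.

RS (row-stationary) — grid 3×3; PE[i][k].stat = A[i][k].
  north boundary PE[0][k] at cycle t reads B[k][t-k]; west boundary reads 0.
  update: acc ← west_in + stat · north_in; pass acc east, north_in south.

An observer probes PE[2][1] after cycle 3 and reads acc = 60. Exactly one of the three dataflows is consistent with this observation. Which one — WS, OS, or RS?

dataflow = RS

— WS: 3×3; PE[2][1] trace:
  t=0 PE[2][1]: acc=0 h=0 v=0
  t=1 PE[2][1]: acc=0 h=0 v=0
  t=2 PE[2][1]: acc=0 h=0 v=0
  t=3 PE[2][1]: acc=88 h=8 v=88
— OS: 3×3; PE[2][1] trace:
  t=0 PE[2][1]: acc=0 h=0 v=0
  t=1 PE[2][1]: acc=0 h=0 v=0
  t=2 PE[2][1]: acc=0 h=0 v=0
  t=3 PE[2][1]: acc=30 h=5 v=6
— RS: 3×3; PE[2][1] trace:
  t=0 PE[2][1]: acc=0 h=0 v=0
  t=1 PE[2][1]: acc=0 h=0 v=0
  t=2 PE[2][1]: acc=0 h=0 v=0
  t=3 PE[2][1]: acc=60 h=60 v=5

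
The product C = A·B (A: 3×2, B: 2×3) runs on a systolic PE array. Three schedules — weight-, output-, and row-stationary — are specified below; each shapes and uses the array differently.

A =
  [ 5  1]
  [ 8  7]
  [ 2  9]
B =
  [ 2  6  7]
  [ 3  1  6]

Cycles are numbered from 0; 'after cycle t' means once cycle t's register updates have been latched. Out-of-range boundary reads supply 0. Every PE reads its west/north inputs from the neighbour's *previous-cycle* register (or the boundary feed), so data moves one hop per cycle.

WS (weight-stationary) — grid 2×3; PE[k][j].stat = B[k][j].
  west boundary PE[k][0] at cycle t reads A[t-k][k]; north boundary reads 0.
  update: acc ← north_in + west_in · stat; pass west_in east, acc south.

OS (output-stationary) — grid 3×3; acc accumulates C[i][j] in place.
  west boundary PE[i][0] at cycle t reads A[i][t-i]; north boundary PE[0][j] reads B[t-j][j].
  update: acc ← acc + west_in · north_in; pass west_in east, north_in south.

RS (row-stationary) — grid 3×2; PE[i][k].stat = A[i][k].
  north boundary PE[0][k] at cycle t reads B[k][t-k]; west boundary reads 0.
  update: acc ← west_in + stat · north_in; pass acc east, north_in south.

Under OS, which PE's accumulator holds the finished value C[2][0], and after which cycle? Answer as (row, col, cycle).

(row, col, cycle) = (2, 0, 3)

OS: C[2][0] accumulates in PE[2][0]:
  t=0 PE[2][0]: acc=0 h=0 v=0
  t=1 PE[2][0]: acc=0 h=0 v=0
  t=2 PE[2][0]: acc=4 h=2 v=2
  t=3 PE[2][0]: acc=31 h=9 v=3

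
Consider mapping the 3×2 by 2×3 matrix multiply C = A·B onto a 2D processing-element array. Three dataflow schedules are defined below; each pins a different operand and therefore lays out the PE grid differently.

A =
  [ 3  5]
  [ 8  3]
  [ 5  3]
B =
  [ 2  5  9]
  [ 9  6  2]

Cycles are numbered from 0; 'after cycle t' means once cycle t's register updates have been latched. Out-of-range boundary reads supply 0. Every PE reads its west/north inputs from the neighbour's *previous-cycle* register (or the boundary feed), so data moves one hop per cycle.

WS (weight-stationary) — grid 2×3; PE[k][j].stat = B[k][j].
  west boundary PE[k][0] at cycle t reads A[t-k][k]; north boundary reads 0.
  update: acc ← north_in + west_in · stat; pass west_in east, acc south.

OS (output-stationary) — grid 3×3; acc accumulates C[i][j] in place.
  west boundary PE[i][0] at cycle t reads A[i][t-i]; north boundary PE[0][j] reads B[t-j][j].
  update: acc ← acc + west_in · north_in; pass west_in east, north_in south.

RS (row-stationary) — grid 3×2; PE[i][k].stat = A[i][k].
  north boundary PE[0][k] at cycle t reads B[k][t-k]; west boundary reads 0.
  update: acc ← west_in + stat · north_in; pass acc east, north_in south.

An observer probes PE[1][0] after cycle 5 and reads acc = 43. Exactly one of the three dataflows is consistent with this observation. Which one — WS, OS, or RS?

— WS: 2×3; PE[1][0] trace:
  step 0 · PE1,0: acc=0; fwd→0 fwd↓0
  step 1 · PE1,0: acc=51; fwd→5 fwd↓51
  step 2 · PE1,0: acc=43; fwd→3 fwd↓43
  step 3 · PE1,0: acc=37; fwd→3 fwd↓37
  step 4 · PE1,0: acc=0; fwd→0 fwd↓0
  step 5 · PE1,0: acc=0; fwd→0 fwd↓0
— OS: 3×3; PE[1][0] trace:
  step 0 · PE1,0: acc=0; fwd→0 fwd↓0
  step 1 · PE1,0: acc=16; fwd→8 fwd↓2
  step 2 · PE1,0: acc=43; fwd→3 fwd↓9
  step 3 · PE1,0: acc=43; fwd→0 fwd↓0
  step 4 · PE1,0: acc=43; fwd→0 fwd↓0
  step 5 · PE1,0: acc=43; fwd→0 fwd↓0
— RS: 3×2; PE[1][0] trace:
  step 0 · PE1,0: acc=0; fwd→0 fwd↓0
  step 1 · PE1,0: acc=16; fwd→16 fwd↓2
  step 2 · PE1,0: acc=40; fwd→40 fwd↓5
  step 3 · PE1,0: acc=72; fwd→72 fwd↓9
  step 4 · PE1,0: acc=0; fwd→0 fwd↓0
  step 5 · PE1,0: acc=0; fwd→0 fwd↓0

dataflow = OS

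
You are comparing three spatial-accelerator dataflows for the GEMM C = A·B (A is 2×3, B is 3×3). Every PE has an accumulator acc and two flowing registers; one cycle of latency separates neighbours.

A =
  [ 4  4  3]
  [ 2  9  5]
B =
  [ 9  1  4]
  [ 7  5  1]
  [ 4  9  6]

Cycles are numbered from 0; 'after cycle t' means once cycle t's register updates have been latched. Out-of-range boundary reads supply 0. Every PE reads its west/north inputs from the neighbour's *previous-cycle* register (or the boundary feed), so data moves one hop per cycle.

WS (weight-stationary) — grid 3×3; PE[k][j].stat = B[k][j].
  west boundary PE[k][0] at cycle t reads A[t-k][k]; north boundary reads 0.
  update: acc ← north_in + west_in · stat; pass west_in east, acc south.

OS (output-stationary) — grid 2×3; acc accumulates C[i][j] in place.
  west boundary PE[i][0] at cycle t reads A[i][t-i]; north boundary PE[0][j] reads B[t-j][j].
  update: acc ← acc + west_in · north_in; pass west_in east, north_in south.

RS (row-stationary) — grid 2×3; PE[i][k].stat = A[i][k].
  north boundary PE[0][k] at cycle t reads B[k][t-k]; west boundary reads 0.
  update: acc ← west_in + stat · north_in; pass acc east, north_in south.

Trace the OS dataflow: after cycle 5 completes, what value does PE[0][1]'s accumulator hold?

OS 2×3: PE[0][1] cycle-by-cycle (with neighbour feeds):
  @0  [0,0]  acc 36  |  →4  ↓9
  @0  [0,1]  acc 0  |  →0  ↓0
  @1  [0,0]  acc 64  |  →4  ↓7
  @1  [0,1]  acc 4  |  →4  ↓1
  @2  [0,0]  acc 76  |  →3  ↓4
  @2  [0,1]  acc 24  |  →4  ↓5
  @3  [0,0]  acc 76  |  →0  ↓0
  @3  [0,1]  acc 51  |  →3  ↓9
  @4  [0,0]  acc 76  |  →0  ↓0
  @4  [0,1]  acc 51  |  →0  ↓0
  @5  [0,0]  acc 76  |  →0  ↓0
  @5  [0,1]  acc 51  |  →0  ↓0

PE[0][1].acc = 51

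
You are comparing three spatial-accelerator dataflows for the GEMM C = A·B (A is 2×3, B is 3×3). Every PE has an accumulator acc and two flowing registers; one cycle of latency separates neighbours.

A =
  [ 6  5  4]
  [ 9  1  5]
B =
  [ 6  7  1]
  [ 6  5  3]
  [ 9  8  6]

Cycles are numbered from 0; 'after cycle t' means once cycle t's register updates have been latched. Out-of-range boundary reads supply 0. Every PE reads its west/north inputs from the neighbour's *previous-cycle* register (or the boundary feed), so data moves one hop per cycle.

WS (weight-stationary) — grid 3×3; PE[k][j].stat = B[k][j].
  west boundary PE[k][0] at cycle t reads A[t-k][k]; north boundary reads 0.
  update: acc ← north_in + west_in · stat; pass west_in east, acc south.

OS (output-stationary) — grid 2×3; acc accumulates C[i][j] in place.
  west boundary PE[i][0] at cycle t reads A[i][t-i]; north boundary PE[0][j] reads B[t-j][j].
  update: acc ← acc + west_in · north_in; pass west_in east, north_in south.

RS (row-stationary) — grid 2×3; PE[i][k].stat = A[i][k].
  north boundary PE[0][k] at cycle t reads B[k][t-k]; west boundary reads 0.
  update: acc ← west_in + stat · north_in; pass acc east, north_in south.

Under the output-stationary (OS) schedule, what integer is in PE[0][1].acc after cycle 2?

Tracing OS — 2×3 array, target PE[0][1]:
  step 0 · PE0,0: acc=36; fwd→6 fwd↓6
  step 0 · PE0,1: acc=0; fwd→0 fwd↓0
  step 1 · PE0,0: acc=66; fwd→5 fwd↓6
  step 1 · PE0,1: acc=42; fwd→6 fwd↓7
  step 2 · PE0,0: acc=102; fwd→4 fwd↓9
  step 2 · PE0,1: acc=67; fwd→5 fwd↓5

PE[0][1].acc = 67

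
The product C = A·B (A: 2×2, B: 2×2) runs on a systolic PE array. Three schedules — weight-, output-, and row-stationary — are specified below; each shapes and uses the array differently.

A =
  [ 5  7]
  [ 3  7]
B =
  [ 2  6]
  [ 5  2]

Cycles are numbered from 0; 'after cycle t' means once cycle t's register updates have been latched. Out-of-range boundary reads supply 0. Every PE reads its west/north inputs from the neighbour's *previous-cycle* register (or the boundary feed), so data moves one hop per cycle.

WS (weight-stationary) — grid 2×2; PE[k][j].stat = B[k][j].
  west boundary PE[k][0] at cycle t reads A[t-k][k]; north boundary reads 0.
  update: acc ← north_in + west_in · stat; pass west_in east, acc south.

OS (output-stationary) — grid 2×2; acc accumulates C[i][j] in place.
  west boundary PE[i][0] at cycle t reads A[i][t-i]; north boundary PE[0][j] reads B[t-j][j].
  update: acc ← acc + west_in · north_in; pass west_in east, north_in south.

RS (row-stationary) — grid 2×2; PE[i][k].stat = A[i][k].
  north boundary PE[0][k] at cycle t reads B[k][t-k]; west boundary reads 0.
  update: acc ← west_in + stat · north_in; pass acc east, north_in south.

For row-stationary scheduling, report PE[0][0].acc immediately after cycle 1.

RS (2×2). Following PE[0][0] plus its west/north inputs:
  after 0 — PE[0][0] acc=10, pass-E 10, pass-S 2
  after 1 — PE[0][0] acc=30, pass-E 30, pass-S 6

PE[0][0].acc = 30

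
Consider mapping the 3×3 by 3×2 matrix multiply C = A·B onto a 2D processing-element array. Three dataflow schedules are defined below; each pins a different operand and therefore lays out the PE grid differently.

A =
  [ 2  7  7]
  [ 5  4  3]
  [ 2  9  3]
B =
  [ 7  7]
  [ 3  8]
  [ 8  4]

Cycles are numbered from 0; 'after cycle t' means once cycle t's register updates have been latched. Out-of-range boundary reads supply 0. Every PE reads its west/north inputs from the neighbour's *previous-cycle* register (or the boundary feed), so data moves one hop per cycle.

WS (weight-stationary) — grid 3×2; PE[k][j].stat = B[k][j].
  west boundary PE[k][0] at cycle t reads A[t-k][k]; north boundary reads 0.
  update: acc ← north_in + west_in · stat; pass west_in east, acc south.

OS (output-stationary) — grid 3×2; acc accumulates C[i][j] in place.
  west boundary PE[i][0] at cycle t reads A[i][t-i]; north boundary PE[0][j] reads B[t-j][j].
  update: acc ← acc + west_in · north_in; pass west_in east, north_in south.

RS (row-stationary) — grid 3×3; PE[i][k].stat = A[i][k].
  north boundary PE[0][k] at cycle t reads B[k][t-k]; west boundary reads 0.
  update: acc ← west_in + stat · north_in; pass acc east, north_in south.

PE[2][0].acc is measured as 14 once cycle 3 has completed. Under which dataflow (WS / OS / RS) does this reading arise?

WS [3×2] PE[2][0] across cycles:
  c0 r2c0: 0 / 0 / 0
  c1 r2c0: 0 / 0 / 0
  c2 r2c0: 91 / 7 / 91
  c3 r2c0: 71 / 3 / 71
OS [3×2] PE[2][0] across cycles:
  c0 r2c0: 0 / 0 / 0
  c1 r2c0: 0 / 0 / 0
  c2 r2c0: 14 / 2 / 7
  c3 r2c0: 41 / 9 / 3
RS [3×3] PE[2][0] across cycles:
  c0 r2c0: 0 / 0 / 0
  c1 r2c0: 0 / 0 / 0
  c2 r2c0: 14 / 14 / 7
  c3 r2c0: 14 / 14 / 7

dataflow = RS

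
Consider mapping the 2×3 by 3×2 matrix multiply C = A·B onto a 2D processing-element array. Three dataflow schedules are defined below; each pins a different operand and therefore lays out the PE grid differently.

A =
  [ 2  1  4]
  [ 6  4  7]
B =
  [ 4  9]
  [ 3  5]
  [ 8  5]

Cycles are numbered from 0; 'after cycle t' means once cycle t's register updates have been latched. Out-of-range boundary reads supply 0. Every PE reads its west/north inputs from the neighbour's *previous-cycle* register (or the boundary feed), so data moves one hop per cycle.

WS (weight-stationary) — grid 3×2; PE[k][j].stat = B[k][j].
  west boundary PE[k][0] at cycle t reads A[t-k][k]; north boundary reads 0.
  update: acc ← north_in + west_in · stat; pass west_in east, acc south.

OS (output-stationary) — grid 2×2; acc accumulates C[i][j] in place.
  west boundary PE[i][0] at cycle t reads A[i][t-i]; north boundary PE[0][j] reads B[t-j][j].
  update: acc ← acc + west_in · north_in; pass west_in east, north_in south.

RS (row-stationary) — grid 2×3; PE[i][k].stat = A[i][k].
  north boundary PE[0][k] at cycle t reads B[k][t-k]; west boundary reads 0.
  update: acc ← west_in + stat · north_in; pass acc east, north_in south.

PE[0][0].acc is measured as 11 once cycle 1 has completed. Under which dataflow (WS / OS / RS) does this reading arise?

dataflow = OS

WS [3×2] PE[0][0] across cycles:
  [0] (0,0) acc=8 (h:2 v:8)
  [1] (0,0) acc=24 (h:6 v:24)
OS [2×2] PE[0][0] across cycles:
  [0] (0,0) acc=8 (h:2 v:4)
  [1] (0,0) acc=11 (h:1 v:3)
RS [2×3] PE[0][0] across cycles:
  [0] (0,0) acc=8 (h:8 v:4)
  [1] (0,0) acc=18 (h:18 v:9)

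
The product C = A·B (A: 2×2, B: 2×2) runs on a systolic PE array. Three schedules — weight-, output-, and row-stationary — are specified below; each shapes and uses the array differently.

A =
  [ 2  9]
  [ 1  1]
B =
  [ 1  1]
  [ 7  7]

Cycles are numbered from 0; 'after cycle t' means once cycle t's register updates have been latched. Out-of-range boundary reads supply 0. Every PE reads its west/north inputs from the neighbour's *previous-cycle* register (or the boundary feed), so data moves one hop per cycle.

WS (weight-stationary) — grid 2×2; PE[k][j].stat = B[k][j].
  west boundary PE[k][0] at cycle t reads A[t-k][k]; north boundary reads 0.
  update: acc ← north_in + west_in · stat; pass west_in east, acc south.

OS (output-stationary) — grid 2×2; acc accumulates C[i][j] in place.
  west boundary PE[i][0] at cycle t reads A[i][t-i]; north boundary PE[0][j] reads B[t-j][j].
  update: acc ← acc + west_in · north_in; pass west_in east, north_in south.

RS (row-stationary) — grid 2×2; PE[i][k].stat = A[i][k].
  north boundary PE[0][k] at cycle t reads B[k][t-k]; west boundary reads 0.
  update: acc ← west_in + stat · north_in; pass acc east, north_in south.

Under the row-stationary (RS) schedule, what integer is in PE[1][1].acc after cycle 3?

Tracing RS — 2×2 array, target PE[1][1]:
  step 0 · PE0,1: acc=0; fwd→0 fwd↓0
  step 0 · PE1,0: acc=0; fwd→0 fwd↓0
  step 0 · PE1,1: acc=0; fwd→0 fwd↓0
  step 1 · PE0,1: acc=65; fwd→65 fwd↓7
  step 1 · PE1,0: acc=1; fwd→1 fwd↓1
  step 1 · PE1,1: acc=0; fwd→0 fwd↓0
  step 2 · PE0,1: acc=65; fwd→65 fwd↓7
  step 2 · PE1,0: acc=1; fwd→1 fwd↓1
  step 2 · PE1,1: acc=8; fwd→8 fwd↓7
  step 3 · PE0,1: acc=0; fwd→0 fwd↓0
  step 3 · PE1,0: acc=0; fwd→0 fwd↓0
  step 3 · PE1,1: acc=8; fwd→8 fwd↓7

PE[1][1].acc = 8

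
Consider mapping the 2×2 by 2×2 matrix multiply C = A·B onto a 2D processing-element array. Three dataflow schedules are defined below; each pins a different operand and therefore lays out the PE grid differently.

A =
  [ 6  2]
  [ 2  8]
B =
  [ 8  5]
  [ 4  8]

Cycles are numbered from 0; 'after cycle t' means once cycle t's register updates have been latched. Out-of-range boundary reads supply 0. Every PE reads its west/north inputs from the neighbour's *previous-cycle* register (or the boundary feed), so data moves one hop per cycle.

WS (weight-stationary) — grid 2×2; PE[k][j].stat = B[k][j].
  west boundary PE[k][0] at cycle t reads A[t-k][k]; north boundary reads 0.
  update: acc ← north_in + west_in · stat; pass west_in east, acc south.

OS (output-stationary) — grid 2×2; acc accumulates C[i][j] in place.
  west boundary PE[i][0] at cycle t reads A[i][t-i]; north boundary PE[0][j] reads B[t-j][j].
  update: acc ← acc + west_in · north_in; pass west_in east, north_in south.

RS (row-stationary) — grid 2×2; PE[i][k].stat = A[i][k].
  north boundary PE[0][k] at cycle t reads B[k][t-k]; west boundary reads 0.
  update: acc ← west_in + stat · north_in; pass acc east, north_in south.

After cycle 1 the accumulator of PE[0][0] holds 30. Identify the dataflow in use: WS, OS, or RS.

WS [2×2] PE[0][0] across cycles:
  after 0 — PE[0][0] acc=48, pass-E 6, pass-S 48
  after 1 — PE[0][0] acc=16, pass-E 2, pass-S 16
OS [2×2] PE[0][0] across cycles:
  after 0 — PE[0][0] acc=48, pass-E 6, pass-S 8
  after 1 — PE[0][0] acc=56, pass-E 2, pass-S 4
RS [2×2] PE[0][0] across cycles:
  after 0 — PE[0][0] acc=48, pass-E 48, pass-S 8
  after 1 — PE[0][0] acc=30, pass-E 30, pass-S 5

dataflow = RS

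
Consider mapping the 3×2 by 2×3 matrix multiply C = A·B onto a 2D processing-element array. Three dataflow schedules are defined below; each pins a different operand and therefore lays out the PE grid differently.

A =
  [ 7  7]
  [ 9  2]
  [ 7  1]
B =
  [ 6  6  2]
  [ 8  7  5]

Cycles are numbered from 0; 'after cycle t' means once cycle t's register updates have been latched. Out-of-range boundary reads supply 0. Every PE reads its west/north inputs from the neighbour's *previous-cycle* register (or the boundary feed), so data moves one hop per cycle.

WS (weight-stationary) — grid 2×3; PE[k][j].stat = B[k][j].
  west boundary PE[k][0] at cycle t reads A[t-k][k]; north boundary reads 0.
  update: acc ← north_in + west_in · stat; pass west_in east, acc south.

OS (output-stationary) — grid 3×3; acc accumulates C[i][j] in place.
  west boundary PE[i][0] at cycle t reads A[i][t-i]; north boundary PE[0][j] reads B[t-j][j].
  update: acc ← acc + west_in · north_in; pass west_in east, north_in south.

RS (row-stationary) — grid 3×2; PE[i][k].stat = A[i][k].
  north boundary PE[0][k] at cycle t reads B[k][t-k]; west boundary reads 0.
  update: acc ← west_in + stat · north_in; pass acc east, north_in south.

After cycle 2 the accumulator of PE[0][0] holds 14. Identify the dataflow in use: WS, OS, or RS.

dataflow = RS

Under WS (2×3), PE[0][0]:
  c0 r0c0: 42 / 7 / 42
  c1 r0c0: 54 / 9 / 54
  c2 r0c0: 42 / 7 / 42
Under OS (3×3), PE[0][0]:
  c0 r0c0: 42 / 7 / 6
  c1 r0c0: 98 / 7 / 8
  c2 r0c0: 98 / 0 / 0
Under RS (3×2), PE[0][0]:
  c0 r0c0: 42 / 42 / 6
  c1 r0c0: 42 / 42 / 6
  c2 r0c0: 14 / 14 / 2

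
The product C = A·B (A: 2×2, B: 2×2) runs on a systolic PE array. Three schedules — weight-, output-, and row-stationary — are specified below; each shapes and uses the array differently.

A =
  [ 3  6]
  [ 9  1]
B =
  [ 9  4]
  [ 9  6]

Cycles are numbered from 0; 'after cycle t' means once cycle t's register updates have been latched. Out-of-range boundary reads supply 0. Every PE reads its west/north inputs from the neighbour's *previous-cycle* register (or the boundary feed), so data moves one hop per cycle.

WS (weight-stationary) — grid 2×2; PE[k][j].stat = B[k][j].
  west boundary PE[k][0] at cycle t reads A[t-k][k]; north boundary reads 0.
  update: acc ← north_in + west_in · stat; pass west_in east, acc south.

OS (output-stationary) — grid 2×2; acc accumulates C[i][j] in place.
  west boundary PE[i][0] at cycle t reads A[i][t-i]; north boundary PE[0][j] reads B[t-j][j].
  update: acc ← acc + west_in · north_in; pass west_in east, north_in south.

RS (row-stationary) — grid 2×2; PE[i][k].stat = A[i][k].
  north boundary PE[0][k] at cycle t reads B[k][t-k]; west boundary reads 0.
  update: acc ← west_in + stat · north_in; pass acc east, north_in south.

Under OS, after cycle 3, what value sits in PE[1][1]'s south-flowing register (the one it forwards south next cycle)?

register = 6

Tracing OS — 2×2 array, target PE[1][1]:
  @0  [0,1]  acc 0  |  →0  ↓0
  @0  [1,0]  acc 0  |  →0  ↓0
  @0  [1,1]  acc 0  |  →0  ↓0
  @1  [0,1]  acc 12  |  →3  ↓4
  @1  [1,0]  acc 81  |  →9  ↓9
  @1  [1,1]  acc 0  |  →0  ↓0
  @2  [0,1]  acc 48  |  →6  ↓6
  @2  [1,0]  acc 90  |  →1  ↓9
  @2  [1,1]  acc 36  |  →9  ↓4
  @3  [0,1]  acc 48  |  →0  ↓0
  @3  [1,0]  acc 90  |  →0  ↓0
  @3  [1,1]  acc 42  |  →1  ↓6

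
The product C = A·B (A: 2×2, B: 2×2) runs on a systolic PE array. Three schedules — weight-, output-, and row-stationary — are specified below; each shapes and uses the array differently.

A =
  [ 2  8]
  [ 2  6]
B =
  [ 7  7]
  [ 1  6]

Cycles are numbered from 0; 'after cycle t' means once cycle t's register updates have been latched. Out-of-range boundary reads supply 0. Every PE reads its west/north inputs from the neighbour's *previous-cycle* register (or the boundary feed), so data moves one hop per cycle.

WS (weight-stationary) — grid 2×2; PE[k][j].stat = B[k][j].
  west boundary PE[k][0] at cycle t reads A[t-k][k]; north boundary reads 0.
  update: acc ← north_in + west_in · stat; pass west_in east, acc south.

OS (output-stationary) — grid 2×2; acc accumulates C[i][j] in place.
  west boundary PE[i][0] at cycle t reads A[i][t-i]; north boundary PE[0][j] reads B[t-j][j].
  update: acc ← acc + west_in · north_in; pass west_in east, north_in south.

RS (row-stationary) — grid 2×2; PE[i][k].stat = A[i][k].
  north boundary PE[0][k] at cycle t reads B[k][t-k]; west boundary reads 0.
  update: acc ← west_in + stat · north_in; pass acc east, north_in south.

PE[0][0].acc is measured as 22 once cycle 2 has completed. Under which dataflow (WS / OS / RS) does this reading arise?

— WS: 2×2; PE[0][0] trace:
  cycle 0: PE[0][0] → acc 14, east 2, south 14
  cycle 1: PE[0][0] → acc 14, east 2, south 14
  cycle 2: PE[0][0] → acc 0, east 0, south 0
— OS: 2×2; PE[0][0] trace:
  cycle 0: PE[0][0] → acc 14, east 2, south 7
  cycle 1: PE[0][0] → acc 22, east 8, south 1
  cycle 2: PE[0][0] → acc 22, east 0, south 0
— RS: 2×2; PE[0][0] trace:
  cycle 0: PE[0][0] → acc 14, east 14, south 7
  cycle 1: PE[0][0] → acc 14, east 14, south 7
  cycle 2: PE[0][0] → acc 0, east 0, south 0

dataflow = OS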